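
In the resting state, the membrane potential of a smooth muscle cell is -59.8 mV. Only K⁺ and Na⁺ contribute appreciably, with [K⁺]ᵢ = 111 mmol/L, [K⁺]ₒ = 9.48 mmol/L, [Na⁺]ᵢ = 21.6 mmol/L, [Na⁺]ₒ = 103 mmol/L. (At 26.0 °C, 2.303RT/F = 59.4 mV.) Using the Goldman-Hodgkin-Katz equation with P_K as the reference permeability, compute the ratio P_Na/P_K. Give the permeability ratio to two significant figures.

0.014

Let α = P_Na/P_K. GHK: Vm = 59.4·log₁₀[(Kₒ + α·Naₒ)/(Kᵢ + α·Naᵢ)].
10^(Vm/59.4) = 10^(-59.8/59.4) = 0.098461
So 0.098461·(Kᵢ + α·Naᵢ) = Kₒ + α·Naₒ → α = (0.098461·111.0 − 9.48) / (103.0 − 0.098461·21.6)
α = (10.93 − 9.48) / (103.0 − 2.127) = 1.449/100.9 = 0.01437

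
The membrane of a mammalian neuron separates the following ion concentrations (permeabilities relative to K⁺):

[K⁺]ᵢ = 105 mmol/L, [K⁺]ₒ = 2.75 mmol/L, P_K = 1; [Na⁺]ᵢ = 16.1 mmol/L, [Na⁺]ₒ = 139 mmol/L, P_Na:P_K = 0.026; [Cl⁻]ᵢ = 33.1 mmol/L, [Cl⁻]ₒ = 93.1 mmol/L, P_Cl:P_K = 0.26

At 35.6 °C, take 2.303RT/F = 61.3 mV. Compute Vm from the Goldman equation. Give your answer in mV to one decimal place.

-57.5 mV

Vm = 61.3 · log₁₀[(Σ P·[cation]ₒ + Σ P·[anion]ᵢ) / (Σ P·[cation]ᵢ + Σ P·[anion]ₒ)]
Numerator = 1×2.75 + 0.026×139 + 0.26×33.1 = 14.97
Denominator = 1×105 + 0.026×16.1 + 0.26×93.1 = 129.6
Vm = 61.3 · log₁₀(0.11549) = 61.3 × (-0.9375) = -57.47 mV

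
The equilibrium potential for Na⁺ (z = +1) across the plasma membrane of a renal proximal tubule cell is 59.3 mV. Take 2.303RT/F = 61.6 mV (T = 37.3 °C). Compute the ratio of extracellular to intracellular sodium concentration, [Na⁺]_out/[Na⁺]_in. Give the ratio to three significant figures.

log₁₀([out]/[in]) = E·z/(61.6) = 59.3 × 1 / 61.6 = 0.9627
[out]/[in] = 10^(0.9627) = 9.176

9.18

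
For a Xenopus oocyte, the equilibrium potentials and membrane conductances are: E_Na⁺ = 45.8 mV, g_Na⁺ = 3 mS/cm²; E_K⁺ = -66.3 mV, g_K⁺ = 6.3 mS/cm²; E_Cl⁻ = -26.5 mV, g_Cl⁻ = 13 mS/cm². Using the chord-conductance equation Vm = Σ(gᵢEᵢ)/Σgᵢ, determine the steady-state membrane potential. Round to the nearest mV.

Σ gᵢEᵢ = 3·(45.8) + 6.3·(-66.3) + 13·(-26.5) = -624.79
Σ gᵢ = 3 + 6.3 + 13 = 22.3
Vm = -624.79 / 22.3 = -28.02 mV

-28 mV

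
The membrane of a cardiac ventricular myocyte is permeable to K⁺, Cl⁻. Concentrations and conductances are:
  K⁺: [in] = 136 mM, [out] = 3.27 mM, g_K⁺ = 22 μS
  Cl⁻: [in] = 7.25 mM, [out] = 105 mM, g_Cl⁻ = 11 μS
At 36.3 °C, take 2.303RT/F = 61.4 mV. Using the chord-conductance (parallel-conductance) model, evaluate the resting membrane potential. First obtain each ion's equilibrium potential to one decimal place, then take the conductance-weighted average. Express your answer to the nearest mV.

-90 mV

E_K⁺ = (61.4/1)·log₁₀(3.27/136) = -99.4 mV
E_Cl⁻ = (61.4/-1)·log₁₀(105/7.25) = -71.3 mV
Vm = (Σ gᵢEᵢ)/(Σ gᵢ) = (22·-99.4 + 11·-71.3) / (22 + 11)
= -2971.10 / 33 = -90.03 mV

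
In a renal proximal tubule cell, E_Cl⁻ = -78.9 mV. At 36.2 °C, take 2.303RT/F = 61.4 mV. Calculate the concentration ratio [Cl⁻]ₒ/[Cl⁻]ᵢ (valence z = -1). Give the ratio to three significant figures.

log₁₀([out]/[in]) = E·z/(61.4) = -78.9 × -1 / 61.4 = 1.2850
[out]/[in] = 10^(1.2850) = 19.28

19.3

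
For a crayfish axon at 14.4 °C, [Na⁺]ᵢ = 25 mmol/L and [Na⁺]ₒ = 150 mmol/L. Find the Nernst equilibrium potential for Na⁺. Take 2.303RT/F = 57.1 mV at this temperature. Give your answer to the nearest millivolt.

44 mV

E = (57.1/z) · log₁₀([Na⁺]_out/[Na⁺]_in) with z = +1.
= (57.1/1) · log₁₀(150/25) = 57.10 · log₁₀(6)
= 57.10 · (0.7782) = 44.43 mV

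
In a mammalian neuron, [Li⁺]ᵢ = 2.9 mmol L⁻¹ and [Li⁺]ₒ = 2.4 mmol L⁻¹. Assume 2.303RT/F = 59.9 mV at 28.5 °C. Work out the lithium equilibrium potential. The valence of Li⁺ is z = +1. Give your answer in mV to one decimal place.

E = (59.9/z) · log₁₀([Li⁺]_out/[Li⁺]_in) with z = +1.
= (59.9/1) · log₁₀(2.4/2.9) = 59.90 · log₁₀(0.8276)
= 59.90 · (-0.0822) = -4.92 mV

-4.9 mV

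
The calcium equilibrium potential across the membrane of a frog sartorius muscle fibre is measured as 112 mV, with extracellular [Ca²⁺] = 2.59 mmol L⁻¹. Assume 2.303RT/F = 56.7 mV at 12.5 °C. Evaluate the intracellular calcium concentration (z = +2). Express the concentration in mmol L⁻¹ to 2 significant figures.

0.00029 mmol L⁻¹

Nernst: E = (56.7/2) · log₁₀([out]/[in]), so log₁₀([out]/[in]) = 112.0 × 2 / 56.7 = 3.9506.
[out]/[in] = 10^(3.9506) = 8925.
[in] = 2.59 / 8925 = 0.0002902 mmol L⁻¹.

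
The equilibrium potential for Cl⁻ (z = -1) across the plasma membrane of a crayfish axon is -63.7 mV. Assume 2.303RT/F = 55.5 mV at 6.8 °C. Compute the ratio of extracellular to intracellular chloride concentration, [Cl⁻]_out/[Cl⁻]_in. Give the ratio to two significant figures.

log₁₀([out]/[in]) = E·z/(55.5) = -63.7 × -1 / 55.5 = 1.1477
[out]/[in] = 10^(1.1477) = 14.05

14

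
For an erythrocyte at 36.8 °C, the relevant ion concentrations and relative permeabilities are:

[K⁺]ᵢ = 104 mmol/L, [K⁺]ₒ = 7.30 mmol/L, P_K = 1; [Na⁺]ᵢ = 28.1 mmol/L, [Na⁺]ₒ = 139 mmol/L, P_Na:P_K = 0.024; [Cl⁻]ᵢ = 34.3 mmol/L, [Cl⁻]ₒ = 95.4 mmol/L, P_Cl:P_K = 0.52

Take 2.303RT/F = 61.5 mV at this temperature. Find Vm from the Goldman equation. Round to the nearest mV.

Vm = 61.5 · log₁₀[(Σ P·[cation]ₒ + Σ P·[anion]ᵢ) / (Σ P·[cation]ᵢ + Σ P·[anion]ₒ)]
Numerator = 1×7.30 + 0.024×139 + 0.52×34.3 = 28.47
Denominator = 1×104 + 0.024×28.1 + 0.52×95.4 = 154.3
Vm = 61.5 · log₁₀(0.18454) = 61.5 × (-0.7339) = -45.13 mV

-45 mV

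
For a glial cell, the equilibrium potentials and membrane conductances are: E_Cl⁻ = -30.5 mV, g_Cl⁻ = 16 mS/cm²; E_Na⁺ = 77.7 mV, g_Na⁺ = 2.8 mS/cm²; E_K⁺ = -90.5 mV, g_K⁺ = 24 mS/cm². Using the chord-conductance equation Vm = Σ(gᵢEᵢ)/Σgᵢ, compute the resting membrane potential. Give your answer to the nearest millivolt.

-57 mV

Σ gᵢEᵢ = 16·(-30.5) + 2.8·(77.7) + 24·(-90.5) = -2442.44
Σ gᵢ = 16 + 2.8 + 24 = 42.8
Vm = -2442.44 / 42.8 = -57.07 mV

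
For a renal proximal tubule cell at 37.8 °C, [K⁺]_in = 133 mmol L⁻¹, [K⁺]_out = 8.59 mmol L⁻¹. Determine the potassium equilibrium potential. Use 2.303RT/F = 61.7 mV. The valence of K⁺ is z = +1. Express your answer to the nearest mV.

E = (61.7/z) · log₁₀([K⁺]_out/[K⁺]_in) with z = +1.
= (61.7/1) · log₁₀(8.59/133) = 61.70 · log₁₀(0.06459)
= 61.70 · (-1.1899) = -73.41 mV

-73 mV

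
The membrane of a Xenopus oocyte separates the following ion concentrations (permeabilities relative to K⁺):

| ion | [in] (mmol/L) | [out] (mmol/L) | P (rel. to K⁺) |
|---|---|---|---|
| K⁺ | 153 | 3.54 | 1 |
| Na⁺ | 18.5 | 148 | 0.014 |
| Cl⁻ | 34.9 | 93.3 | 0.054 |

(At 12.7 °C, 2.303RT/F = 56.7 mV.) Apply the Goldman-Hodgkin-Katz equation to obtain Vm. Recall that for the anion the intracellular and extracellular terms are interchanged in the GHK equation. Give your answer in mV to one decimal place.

-75.1 mV

Vm = 56.7 · log₁₀[(Σ P·[cation]ₒ + Σ P·[anion]ᵢ) / (Σ P·[cation]ᵢ + Σ P·[anion]ₒ)]
Numerator = 1×3.54 + 0.014×148 + 0.054×34.9 = 7.497
Denominator = 1×153 + 0.014×18.5 + 0.054×93.3 = 158.3
Vm = 56.7 · log₁₀(0.047358) = 56.7 × (-1.3246) = -75.11 mV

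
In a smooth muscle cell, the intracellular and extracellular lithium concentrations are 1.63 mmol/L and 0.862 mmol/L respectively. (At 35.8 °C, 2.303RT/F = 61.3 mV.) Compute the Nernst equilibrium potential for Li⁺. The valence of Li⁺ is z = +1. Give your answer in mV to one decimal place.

-17.0 mV

E = (61.3/z) · log₁₀([Li⁺]_out/[Li⁺]_in) with z = +1.
= (61.3/1) · log₁₀(0.862/1.63) = 61.30 · log₁₀(0.5288)
= 61.30 · (-0.2767) = -16.96 mV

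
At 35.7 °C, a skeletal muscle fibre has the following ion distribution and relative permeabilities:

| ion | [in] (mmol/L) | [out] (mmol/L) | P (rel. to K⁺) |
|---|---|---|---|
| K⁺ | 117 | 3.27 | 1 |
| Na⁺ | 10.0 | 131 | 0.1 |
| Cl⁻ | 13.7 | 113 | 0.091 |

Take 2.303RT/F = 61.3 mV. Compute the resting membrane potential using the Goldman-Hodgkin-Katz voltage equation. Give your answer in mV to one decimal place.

-52.9 mV

Vm = 61.3 · log₁₀[(Σ P·[cation]ₒ + Σ P·[anion]ᵢ) / (Σ P·[cation]ᵢ + Σ P·[anion]ₒ)]
Numerator = 1×3.27 + 0.1×131 + 0.091×13.7 = 17.62
Denominator = 1×117 + 0.1×10.0 + 0.091×113 = 128.3
Vm = 61.3 · log₁₀(0.13733) = 61.3 × (-0.8622) = -52.86 mV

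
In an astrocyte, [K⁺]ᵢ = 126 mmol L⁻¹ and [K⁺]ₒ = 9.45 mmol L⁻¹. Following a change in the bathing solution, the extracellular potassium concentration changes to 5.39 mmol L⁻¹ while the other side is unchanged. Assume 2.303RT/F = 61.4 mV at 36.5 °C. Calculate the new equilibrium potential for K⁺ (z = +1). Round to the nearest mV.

-84 mV

After the shift: [K⁺]_out = 5.39, [K⁺]_in = 126 mmol L⁻¹.
E_new = (61.4/1)·log₁₀(5.39/126) = 61.40 · (-1.3688) = -84.04 mV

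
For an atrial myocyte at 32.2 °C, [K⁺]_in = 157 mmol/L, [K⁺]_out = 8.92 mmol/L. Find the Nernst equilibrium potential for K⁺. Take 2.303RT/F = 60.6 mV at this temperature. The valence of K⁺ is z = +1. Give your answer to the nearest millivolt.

E = (60.6/z) · log₁₀([K⁺]_out/[K⁺]_in) with z = +1.
= (60.6/1) · log₁₀(8.92/157) = 60.60 · log₁₀(0.05682)
= 60.60 · (-1.2455) = -75.48 mV

-75 mV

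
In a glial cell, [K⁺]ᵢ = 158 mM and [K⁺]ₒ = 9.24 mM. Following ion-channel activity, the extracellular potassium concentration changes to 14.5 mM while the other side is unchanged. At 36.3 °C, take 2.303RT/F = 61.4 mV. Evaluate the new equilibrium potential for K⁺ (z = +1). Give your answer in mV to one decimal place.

-63.7 mV

After the shift: [K⁺]_out = 14.5, [K⁺]_in = 158 mM.
E_new = (61.4/1)·log₁₀(14.5/158) = 61.40 · (-1.0373) = -63.69 mV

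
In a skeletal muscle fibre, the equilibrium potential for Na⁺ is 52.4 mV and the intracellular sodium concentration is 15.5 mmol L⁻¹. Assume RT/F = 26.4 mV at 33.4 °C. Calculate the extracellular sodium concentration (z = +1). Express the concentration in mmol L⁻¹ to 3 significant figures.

Nernst: E = (26.4/1) · ln([out]/[in]), so ln([out]/[in]) = 52.4 × 1 / 26.4 = 1.9848.
[out]/[in] = e^(1.9848) = 7.278.
[out] = 7.278 × 15.5 = 112.8 mmol L⁻¹.

113 mmol L⁻¹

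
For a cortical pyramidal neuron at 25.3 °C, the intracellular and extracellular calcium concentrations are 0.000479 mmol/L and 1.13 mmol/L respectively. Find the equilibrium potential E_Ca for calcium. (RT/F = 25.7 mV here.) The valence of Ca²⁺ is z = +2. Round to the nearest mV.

E = (25.7/z) · ln([Ca²⁺]_out/[Ca²⁺]_in) with z = +2.
= (25.7/2) · ln(1.13/0.000479) = 12.85 · ln(2359)
= 12.85 · (7.7660) = 99.79 mV

100 mV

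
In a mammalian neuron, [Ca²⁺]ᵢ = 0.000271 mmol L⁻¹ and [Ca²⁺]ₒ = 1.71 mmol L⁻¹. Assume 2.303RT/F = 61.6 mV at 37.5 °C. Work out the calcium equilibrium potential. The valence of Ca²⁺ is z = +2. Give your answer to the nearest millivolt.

117 mV

E = (61.6/z) · log₁₀([Ca²⁺]_out/[Ca²⁺]_in) with z = +2.
= (61.6/2) · log₁₀(1.71/0.000271) = 30.80 · log₁₀(6310)
= 30.80 · (3.8000) = 117.04 mV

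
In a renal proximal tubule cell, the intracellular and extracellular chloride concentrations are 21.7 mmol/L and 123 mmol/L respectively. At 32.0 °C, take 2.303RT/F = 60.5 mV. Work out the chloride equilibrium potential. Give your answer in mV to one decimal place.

-45.6 mV

E = (60.5/z) · log₁₀([Cl⁻]_out/[Cl⁻]_in) with z = -1.
For an anion, dividing by z = -1 reverses the sign.
= (60.5/-1) · log₁₀(123/21.7) = -60.50 · log₁₀(5.668)
= -60.50 · (0.7534) = -45.58 mV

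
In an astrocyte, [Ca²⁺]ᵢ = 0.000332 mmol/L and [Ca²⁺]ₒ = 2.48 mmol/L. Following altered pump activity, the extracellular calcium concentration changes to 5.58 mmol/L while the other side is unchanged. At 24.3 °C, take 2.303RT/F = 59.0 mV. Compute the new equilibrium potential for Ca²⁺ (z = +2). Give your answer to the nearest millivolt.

After the shift: [Ca²⁺]_out = 5.58, [Ca²⁺]_in = 0.000332 mmol/L.
E_new = (59.0/2)·log₁₀(5.58/0.000332) = 29.50 · (4.2255) = 124.65 mV

125 mV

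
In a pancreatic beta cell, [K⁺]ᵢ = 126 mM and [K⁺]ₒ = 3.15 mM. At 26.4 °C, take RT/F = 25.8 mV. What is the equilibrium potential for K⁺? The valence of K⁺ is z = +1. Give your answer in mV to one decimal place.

-95.2 mV

E = (25.8/z) · ln([K⁺]_out/[K⁺]_in) with z = +1.
= (25.8/1) · ln(3.15/126) = 25.80 · ln(0.025)
= 25.80 · (-3.6889) = -95.17 mV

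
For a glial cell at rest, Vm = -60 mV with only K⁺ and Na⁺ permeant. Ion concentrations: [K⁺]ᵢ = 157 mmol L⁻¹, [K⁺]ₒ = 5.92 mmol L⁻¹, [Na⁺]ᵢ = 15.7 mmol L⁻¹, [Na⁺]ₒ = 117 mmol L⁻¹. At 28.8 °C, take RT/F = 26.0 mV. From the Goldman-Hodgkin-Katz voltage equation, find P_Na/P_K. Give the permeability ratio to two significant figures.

Let α = P_Na/P_K. GHK: Vm = 26.0·ln[(Kₒ + α·Naₒ)/(Kᵢ + α·Naᵢ)].
e^(Vm/26.0) = e^(-60.0/26.0) = 0.099491
So 0.099491·(Kᵢ + α·Naᵢ) = Kₒ + α·Naₒ → α = (0.099491·157.0 − 5.92) / (117.0 − 0.099491·15.7)
α = (15.62 − 5.92) / (117.0 − 1.562) = 9.7/115.4 = 0.08403

0.084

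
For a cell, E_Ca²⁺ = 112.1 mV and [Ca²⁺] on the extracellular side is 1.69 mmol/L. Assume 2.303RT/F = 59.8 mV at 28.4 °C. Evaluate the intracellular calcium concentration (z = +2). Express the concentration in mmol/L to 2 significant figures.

Nernst: E = (59.8/2) · log₁₀([out]/[in]), so log₁₀([out]/[in]) = 112.1 × 2 / 59.8 = 3.7492.
[out]/[in] = 10^(3.7492) = 5613.
[in] = 1.69 / 5613 = 0.0003011 mmol/L.

0.00030 mmol/L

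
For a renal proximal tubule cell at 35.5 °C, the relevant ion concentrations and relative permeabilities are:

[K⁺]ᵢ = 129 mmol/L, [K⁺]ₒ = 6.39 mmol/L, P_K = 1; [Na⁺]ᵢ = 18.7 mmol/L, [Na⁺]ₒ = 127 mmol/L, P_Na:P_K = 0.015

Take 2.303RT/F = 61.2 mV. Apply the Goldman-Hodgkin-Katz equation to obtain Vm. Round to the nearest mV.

Vm = 61.2 · log₁₀[(Σ P·[cation]ₒ + Σ P·[anion]ᵢ) / (Σ P·[cation]ᵢ + Σ P·[anion]ₒ)]
Numerator = 1×6.39 + 0.015×127 = 8.295
Denominator = 1×129 + 0.015×18.7 = 129.3
Vm = 61.2 · log₁₀(0.064163) = 61.2 × (-1.1927) = -72.99 mV

-73 mV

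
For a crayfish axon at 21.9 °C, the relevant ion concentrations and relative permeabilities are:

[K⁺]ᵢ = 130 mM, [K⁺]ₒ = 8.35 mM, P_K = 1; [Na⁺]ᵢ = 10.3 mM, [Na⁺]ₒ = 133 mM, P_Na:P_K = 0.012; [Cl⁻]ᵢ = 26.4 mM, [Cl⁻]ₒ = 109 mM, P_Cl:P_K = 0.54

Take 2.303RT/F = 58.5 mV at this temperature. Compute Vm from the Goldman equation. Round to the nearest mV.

Vm = 58.5 · log₁₀[(Σ P·[cation]ₒ + Σ P·[anion]ᵢ) / (Σ P·[cation]ᵢ + Σ P·[anion]ₒ)]
Numerator = 1×8.35 + 0.012×133 + 0.54×26.4 = 24.2
Denominator = 1×130 + 0.012×10.3 + 0.54×109 = 189
Vm = 58.5 · log₁₀(0.12806) = 58.5 × (-0.8926) = -52.22 mV

-52 mV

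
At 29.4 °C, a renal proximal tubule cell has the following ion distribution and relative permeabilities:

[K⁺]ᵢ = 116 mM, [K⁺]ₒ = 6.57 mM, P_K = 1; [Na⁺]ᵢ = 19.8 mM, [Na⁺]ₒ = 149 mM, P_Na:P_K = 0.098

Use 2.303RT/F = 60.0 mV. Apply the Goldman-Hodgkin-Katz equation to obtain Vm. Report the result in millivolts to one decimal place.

-44.8 mV

Vm = 60.0 · log₁₀[(Σ P·[cation]ₒ + Σ P·[anion]ᵢ) / (Σ P·[cation]ᵢ + Σ P·[anion]ₒ)]
Numerator = 1×6.57 + 0.098×149 = 21.17
Denominator = 1×116 + 0.098×19.8 = 117.9
Vm = 60.0 · log₁₀(0.17951) = 60.0 × (-0.7459) = -44.75 mV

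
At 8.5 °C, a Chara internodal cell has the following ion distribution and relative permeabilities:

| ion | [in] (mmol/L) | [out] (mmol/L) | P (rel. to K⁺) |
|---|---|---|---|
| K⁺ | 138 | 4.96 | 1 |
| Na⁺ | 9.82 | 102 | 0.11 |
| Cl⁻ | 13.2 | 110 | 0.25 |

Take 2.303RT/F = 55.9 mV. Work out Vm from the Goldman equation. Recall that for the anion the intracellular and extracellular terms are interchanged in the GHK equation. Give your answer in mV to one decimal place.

-52.1 mV

Vm = 55.9 · log₁₀[(Σ P·[cation]ₒ + Σ P·[anion]ᵢ) / (Σ P·[cation]ᵢ + Σ P·[anion]ₒ)]
Numerator = 1×4.96 + 0.11×102 + 0.25×13.2 = 19.48
Denominator = 1×138 + 0.11×9.82 + 0.25×110 = 166.6
Vm = 55.9 · log₁₀(0.11694) = 55.9 × (-0.9320) = -52.10 mV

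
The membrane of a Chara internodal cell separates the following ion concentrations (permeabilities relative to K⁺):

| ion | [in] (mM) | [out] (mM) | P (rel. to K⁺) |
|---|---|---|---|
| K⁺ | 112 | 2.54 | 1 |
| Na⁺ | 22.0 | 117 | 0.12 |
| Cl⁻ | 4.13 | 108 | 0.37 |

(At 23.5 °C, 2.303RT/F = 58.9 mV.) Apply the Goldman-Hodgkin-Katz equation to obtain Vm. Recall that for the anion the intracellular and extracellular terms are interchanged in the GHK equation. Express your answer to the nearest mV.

-55 mV

Vm = 58.9 · log₁₀[(Σ P·[cation]ₒ + Σ P·[anion]ᵢ) / (Σ P·[cation]ᵢ + Σ P·[anion]ₒ)]
Numerator = 1×2.54 + 0.12×117 + 0.37×4.13 = 18.11
Denominator = 1×112 + 0.12×22.0 + 0.37×108 = 154.6
Vm = 58.9 · log₁₀(0.11713) = 58.9 × (-0.9313) = -54.86 mV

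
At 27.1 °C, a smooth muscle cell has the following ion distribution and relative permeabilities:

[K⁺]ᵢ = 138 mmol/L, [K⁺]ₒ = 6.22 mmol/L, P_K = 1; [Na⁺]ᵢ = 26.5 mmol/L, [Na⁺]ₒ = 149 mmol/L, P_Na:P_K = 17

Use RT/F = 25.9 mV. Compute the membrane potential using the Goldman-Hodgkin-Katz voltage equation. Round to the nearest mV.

38 mV

Vm = 25.9 · ln[(Σ P·[cation]ₒ + Σ P·[anion]ᵢ) / (Σ P·[cation]ᵢ + Σ P·[anion]ₒ)]
Numerator = 1×6.22 + 17×149 = 2539
Denominator = 1×138 + 17×26.5 = 588.5
Vm = 25.9 · ln(4.3147) = 25.9 × (1.4620) = 37.87 mV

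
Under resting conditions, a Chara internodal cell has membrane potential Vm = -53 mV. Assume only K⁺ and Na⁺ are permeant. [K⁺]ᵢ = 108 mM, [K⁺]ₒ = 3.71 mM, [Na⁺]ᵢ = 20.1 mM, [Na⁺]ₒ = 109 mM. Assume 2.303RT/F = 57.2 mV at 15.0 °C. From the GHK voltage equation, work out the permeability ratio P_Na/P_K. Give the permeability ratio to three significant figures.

0.0852

Let α = P_Na/P_K. GHK: Vm = 57.2·log₁₀[(Kₒ + α·Naₒ)/(Kᵢ + α·Naᵢ)].
10^(Vm/57.2) = 10^(-53.0/57.2) = 0.11842
So 0.11842·(Kᵢ + α·Naᵢ) = Kₒ + α·Naₒ → α = (0.11842·108.0 − 3.71) / (109.0 − 0.11842·20.1)
α = (12.79 − 3.71) / (109.0 − 2.38) = 9.079/106.6 = 0.08516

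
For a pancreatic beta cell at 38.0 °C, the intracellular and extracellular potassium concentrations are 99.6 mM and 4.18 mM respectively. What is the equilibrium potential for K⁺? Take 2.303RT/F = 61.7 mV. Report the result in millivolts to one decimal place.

E = (61.7/z) · log₁₀([K⁺]_out/[K⁺]_in) with z = +1.
= (61.7/1) · log₁₀(4.18/99.6) = 61.70 · log₁₀(0.04197)
= 61.70 · (-1.3771) = -84.97 mV

-85.0 mV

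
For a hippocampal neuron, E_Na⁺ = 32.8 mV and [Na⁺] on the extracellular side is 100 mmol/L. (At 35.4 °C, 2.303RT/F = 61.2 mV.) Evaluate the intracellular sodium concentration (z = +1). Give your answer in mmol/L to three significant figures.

Nernst: E = (61.2/1) · log₁₀([out]/[in]), so log₁₀([out]/[in]) = 32.8 × 1 / 61.2 = 0.5359.
[out]/[in] = 10^(0.5359) = 3.435.
[in] = 100 / 3.435 = 29.11 mmol/L.

29.1 mmol/L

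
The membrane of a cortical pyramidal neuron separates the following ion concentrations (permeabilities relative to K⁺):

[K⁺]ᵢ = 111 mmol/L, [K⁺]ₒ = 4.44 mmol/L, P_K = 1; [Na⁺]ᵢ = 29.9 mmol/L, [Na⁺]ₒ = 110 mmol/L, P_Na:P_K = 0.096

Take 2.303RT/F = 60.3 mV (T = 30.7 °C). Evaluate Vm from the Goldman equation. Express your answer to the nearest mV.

Vm = 60.3 · log₁₀[(Σ P·[cation]ₒ + Σ P·[anion]ᵢ) / (Σ P·[cation]ᵢ + Σ P·[anion]ₒ)]
Numerator = 1×4.44 + 0.096×110 = 15
Denominator = 1×111 + 0.096×29.9 = 113.9
Vm = 60.3 · log₁₀(0.13173) = 60.3 × (-0.8803) = -53.08 mV

-53 mV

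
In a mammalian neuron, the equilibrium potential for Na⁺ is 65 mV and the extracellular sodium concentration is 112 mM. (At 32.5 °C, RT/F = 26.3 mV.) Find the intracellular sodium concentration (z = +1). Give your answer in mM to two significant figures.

9.5 mM

Nernst: E = (26.3/1) · ln([out]/[in]), so ln([out]/[in]) = 65.0 × 1 / 26.3 = 2.4715.
[out]/[in] = e^(2.4715) = 11.84.
[in] = 112 / 11.84 = 9.459 mM.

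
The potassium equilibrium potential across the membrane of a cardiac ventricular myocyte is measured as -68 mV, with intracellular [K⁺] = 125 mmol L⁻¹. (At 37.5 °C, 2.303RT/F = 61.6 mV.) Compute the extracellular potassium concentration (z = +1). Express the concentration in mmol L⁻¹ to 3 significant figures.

9.84 mmol L⁻¹

Nernst: E = (61.6/1) · log₁₀([out]/[in]), so log₁₀([out]/[in]) = -68.0 × 1 / 61.6 = -1.1039.
[out]/[in] = 10^(-1.1039) = 0.07872.
[out] = 0.07872 × 125 = 9.84 mmol L⁻¹.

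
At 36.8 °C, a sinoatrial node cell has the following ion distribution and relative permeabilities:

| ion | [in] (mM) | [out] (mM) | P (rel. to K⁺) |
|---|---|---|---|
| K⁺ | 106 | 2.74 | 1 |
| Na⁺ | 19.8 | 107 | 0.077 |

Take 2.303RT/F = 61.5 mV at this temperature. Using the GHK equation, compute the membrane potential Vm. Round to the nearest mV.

-61 mV

Vm = 61.5 · log₁₀[(Σ P·[cation]ₒ + Σ P·[anion]ᵢ) / (Σ P·[cation]ᵢ + Σ P·[anion]ₒ)]
Numerator = 1×2.74 + 0.077×107 = 10.98
Denominator = 1×106 + 0.077×19.8 = 107.5
Vm = 61.5 · log₁₀(0.10211) = 61.5 × (-0.9909) = -60.94 mV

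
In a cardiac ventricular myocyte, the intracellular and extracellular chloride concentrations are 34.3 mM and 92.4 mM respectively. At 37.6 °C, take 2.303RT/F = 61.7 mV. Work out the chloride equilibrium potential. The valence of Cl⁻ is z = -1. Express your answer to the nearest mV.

-27 mV

E = (61.7/z) · log₁₀([Cl⁻]_out/[Cl⁻]_in) with z = -1.
For an anion, dividing by z = -1 reverses the sign.
= (61.7/-1) · log₁₀(92.4/34.3) = -61.70 · log₁₀(2.694)
= -61.70 · (0.4304) = -26.55 mV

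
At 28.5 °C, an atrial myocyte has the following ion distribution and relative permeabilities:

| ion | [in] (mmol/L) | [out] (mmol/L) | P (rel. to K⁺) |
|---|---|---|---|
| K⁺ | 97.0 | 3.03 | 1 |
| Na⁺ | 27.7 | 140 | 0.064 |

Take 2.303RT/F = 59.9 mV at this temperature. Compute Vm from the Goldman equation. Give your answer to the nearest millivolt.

-55 mV

Vm = 59.9 · log₁₀[(Σ P·[cation]ₒ + Σ P·[anion]ᵢ) / (Σ P·[cation]ᵢ + Σ P·[anion]ₒ)]
Numerator = 1×3.03 + 0.064×140 = 11.99
Denominator = 1×97.0 + 0.064×27.7 = 98.77
Vm = 59.9 · log₁₀(0.12139) = 59.9 × (-0.9158) = -54.86 mV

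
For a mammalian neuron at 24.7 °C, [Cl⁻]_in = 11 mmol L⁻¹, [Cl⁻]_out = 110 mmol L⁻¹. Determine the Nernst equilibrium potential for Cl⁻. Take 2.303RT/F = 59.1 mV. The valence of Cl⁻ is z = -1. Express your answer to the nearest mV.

-59 mV

E = (59.1/z) · log₁₀([Cl⁻]_out/[Cl⁻]_in) with z = -1.
For an anion, dividing by z = -1 reverses the sign.
= (59.1/-1) · log₁₀(110/11) = -59.10 · log₁₀(10)
= -59.10 · (1.0000) = -59.10 mV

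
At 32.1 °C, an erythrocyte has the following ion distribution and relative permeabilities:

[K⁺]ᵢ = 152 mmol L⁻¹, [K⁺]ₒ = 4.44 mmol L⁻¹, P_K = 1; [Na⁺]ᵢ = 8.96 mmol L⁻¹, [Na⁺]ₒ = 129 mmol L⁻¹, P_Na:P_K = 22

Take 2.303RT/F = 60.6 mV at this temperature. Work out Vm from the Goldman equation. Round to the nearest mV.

55 mV

Vm = 60.6 · log₁₀[(Σ P·[cation]ₒ + Σ P·[anion]ᵢ) / (Σ P·[cation]ᵢ + Σ P·[anion]ₒ)]
Numerator = 1×4.44 + 22×129 = 2842
Denominator = 1×152 + 22×8.96 = 349.1
Vm = 60.6 · log₁₀(8.1417) = 60.6 × (0.9107) = 55.19 mV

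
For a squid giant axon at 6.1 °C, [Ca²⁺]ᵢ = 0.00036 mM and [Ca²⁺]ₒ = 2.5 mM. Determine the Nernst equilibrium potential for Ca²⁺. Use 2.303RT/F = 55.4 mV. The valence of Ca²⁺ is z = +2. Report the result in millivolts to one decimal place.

E = (55.4/z) · log₁₀([Ca²⁺]_out/[Ca²⁺]_in) with z = +2.
= (55.4/2) · log₁₀(2.5/0.00036) = 27.70 · log₁₀(6944)
= 27.70 · (3.8416) = 106.41 mV

106.4 mV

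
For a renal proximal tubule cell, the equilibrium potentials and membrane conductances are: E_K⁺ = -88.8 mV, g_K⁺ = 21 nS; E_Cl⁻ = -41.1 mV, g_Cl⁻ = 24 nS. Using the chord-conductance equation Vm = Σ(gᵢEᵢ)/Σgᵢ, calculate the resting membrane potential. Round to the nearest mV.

Σ gᵢEᵢ = 21·(-88.8) + 24·(-41.1) = -2851.20
Σ gᵢ = 21 + 24 = 45
Vm = -2851.20 / 45 = -63.36 mV

-63 mV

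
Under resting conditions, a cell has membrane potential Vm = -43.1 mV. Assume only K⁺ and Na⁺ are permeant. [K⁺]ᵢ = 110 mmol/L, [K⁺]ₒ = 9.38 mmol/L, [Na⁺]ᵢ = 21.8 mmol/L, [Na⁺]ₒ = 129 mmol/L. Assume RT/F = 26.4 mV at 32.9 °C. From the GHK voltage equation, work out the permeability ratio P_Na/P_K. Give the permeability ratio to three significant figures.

0.0971

Let α = P_Na/P_K. GHK: Vm = 26.4·ln[(Kₒ + α·Naₒ)/(Kᵢ + α·Naᵢ)].
e^(Vm/26.4) = e^(-43.1/26.4) = 0.19543
So 0.19543·(Kᵢ + α·Naᵢ) = Kₒ + α·Naₒ → α = (0.19543·110.0 − 9.38) / (129.0 − 0.19543·21.8)
α = (21.5 − 9.38) / (129.0 − 4.26) = 12.12/124.7 = 0.09714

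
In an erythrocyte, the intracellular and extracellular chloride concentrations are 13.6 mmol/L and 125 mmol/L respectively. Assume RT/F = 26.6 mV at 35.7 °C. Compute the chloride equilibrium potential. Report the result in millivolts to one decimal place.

-59.0 mV

E = (26.6/z) · ln([Cl⁻]_out/[Cl⁻]_in) with z = -1.
For an anion, dividing by z = -1 reverses the sign.
= (26.6/-1) · ln(125/13.6) = -26.60 · ln(9.191)
= -26.60 · (2.2182) = -59.01 mV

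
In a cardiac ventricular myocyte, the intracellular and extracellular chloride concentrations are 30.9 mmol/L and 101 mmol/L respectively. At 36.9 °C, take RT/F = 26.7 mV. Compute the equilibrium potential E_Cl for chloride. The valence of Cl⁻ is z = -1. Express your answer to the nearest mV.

E = (26.7/z) · ln([Cl⁻]_out/[Cl⁻]_in) with z = -1.
For an anion, dividing by z = -1 reverses the sign.
= (26.7/-1) · ln(101/30.9) = -26.70 · ln(3.269)
= -26.70 · (1.1844) = -31.62 mV

-32 mV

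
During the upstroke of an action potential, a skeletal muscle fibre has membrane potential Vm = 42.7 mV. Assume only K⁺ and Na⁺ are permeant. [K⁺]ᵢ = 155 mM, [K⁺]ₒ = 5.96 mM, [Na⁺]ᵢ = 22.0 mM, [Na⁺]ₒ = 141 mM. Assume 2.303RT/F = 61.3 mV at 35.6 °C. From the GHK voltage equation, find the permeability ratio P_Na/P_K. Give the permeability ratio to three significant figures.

24.2

Let α = P_Na/P_K. GHK: Vm = 61.3·log₁₀[(Kₒ + α·Naₒ)/(Kᵢ + α·Naᵢ)].
10^(Vm/61.3) = 10^(42.7/61.3) = 4.9725
So 4.9725·(Kᵢ + α·Naᵢ) = Kₒ + α·Naₒ → α = (4.9725·155.0 − 5.96) / (141.0 − 4.9725·22.0)
α = (770.7 − 5.96) / (141.0 − 109.4) = 764.8/31.61 = 24.2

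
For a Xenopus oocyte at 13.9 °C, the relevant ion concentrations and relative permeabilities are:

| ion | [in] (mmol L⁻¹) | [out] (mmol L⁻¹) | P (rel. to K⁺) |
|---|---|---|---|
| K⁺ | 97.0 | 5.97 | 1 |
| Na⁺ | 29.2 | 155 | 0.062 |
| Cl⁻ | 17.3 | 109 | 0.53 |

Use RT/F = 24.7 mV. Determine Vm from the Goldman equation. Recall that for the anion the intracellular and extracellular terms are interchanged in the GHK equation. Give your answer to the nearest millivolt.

-46 mV

Vm = 24.7 · ln[(Σ P·[cation]ₒ + Σ P·[anion]ᵢ) / (Σ P·[cation]ᵢ + Σ P·[anion]ₒ)]
Numerator = 1×5.97 + 0.062×155 + 0.53×17.3 = 24.75
Denominator = 1×97.0 + 0.062×29.2 + 0.53×109 = 156.6
Vm = 24.7 · ln(0.15806) = 24.7 × (-1.8448) = -45.57 mV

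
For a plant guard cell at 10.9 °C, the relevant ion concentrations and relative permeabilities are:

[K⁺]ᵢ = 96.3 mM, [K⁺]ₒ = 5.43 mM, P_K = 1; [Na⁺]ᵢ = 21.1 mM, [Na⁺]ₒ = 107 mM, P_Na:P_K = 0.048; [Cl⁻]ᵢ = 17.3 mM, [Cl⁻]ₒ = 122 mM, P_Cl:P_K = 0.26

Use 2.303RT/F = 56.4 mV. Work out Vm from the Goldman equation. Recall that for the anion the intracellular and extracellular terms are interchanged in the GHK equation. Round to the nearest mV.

Vm = 56.4 · log₁₀[(Σ P·[cation]ₒ + Σ P·[anion]ᵢ) / (Σ P·[cation]ᵢ + Σ P·[anion]ₒ)]
Numerator = 1×5.43 + 0.048×107 + 0.26×17.3 = 15.06
Denominator = 1×96.3 + 0.048×21.1 + 0.26×122 = 129
Vm = 56.4 · log₁₀(0.11675) = 56.4 × (-0.9328) = -52.61 mV

-53 mV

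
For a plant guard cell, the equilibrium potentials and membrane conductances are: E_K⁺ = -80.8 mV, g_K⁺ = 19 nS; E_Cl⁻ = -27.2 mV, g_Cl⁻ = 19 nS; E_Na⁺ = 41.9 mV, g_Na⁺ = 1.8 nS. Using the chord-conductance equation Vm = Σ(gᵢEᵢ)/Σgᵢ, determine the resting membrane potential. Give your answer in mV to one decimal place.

-49.7 mV

Σ gᵢEᵢ = 19·(-80.8) + 19·(-27.2) + 1.8·(41.9) = -1976.58
Σ gᵢ = 19 + 19 + 1.8 = 39.8
Vm = -1976.58 / 39.8 = -49.66 mV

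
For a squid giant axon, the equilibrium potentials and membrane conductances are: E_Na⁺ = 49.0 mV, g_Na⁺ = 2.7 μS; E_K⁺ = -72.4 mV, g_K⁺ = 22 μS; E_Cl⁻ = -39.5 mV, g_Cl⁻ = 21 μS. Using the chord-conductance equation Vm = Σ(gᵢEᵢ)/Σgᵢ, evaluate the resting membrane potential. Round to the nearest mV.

-50 mV

Σ gᵢEᵢ = 2.7·(49.0) + 22·(-72.4) + 21·(-39.5) = -2290.00
Σ gᵢ = 2.7 + 22 + 21 = 45.7
Vm = -2290.00 / 45.7 = -50.11 mV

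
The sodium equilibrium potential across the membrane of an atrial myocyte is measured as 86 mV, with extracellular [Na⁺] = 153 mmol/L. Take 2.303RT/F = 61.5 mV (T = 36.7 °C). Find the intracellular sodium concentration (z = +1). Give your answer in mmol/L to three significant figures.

6.11 mmol/L

Nernst: E = (61.5/1) · log₁₀([out]/[in]), so log₁₀([out]/[in]) = 86.0 × 1 / 61.5 = 1.3984.
[out]/[in] = 10^(1.3984) = 25.02.
[in] = 153 / 25.02 = 6.114 mmol/L.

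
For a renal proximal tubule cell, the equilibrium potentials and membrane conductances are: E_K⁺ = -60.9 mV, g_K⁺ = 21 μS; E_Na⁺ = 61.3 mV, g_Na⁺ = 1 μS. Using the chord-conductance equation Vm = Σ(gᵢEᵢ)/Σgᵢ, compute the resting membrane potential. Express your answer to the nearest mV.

Σ gᵢEᵢ = 21·(-60.9) + 1·(61.3) = -1217.60
Σ gᵢ = 21 + 1 = 22
Vm = -1217.60 / 22 = -55.35 mV

-55 mV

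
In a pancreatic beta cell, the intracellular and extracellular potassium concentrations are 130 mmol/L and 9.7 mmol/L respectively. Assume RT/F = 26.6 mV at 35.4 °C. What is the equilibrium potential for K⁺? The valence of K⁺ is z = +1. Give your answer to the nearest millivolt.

-69 mV

E = (26.6/z) · ln([K⁺]_out/[K⁺]_in) with z = +1.
= (26.6/1) · ln(9.7/130) = 26.60 · ln(0.07462)
= 26.60 · (-2.5954) = -69.04 mV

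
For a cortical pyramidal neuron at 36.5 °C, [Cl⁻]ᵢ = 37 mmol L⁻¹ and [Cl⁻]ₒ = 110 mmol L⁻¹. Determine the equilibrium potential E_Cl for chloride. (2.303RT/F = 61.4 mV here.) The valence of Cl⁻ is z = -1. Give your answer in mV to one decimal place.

-29.1 mV

E = (61.4/z) · log₁₀([Cl⁻]_out/[Cl⁻]_in) with z = -1.
For an anion, dividing by z = -1 reverses the sign.
= (61.4/-1) · log₁₀(110/37) = -61.40 · log₁₀(2.973)
= -61.40 · (0.4732) = -29.05 mV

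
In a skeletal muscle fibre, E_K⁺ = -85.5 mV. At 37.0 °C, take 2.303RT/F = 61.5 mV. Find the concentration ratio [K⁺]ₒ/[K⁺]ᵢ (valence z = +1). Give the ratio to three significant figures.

0.0407

log₁₀([out]/[in]) = E·z/(61.5) = -85.5 × 1 / 61.5 = -1.3902
[out]/[in] = 10^(-1.3902) = 0.04072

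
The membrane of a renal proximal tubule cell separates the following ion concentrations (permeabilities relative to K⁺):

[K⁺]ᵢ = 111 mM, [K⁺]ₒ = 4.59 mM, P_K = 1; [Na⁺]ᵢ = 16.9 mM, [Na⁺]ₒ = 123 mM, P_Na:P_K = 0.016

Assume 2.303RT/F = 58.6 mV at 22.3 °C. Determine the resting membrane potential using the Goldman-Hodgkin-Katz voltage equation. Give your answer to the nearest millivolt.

-72 mV

Vm = 58.6 · log₁₀[(Σ P·[cation]ₒ + Σ P·[anion]ᵢ) / (Σ P·[cation]ᵢ + Σ P·[anion]ₒ)]
Numerator = 1×4.59 + 0.016×123 = 6.558
Denominator = 1×111 + 0.016×16.9 = 111.3
Vm = 58.6 · log₁₀(0.058938) = 58.6 × (-1.2296) = -72.06 mV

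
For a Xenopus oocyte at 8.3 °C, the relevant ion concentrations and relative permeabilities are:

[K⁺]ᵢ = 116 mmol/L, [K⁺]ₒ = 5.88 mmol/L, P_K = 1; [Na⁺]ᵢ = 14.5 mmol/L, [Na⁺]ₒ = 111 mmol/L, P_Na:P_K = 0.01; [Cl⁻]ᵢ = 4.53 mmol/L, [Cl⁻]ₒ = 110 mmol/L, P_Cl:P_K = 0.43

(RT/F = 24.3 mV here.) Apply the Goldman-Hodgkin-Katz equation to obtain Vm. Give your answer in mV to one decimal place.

-70.6 mV

Vm = 24.3 · ln[(Σ P·[cation]ₒ + Σ P·[anion]ᵢ) / (Σ P·[cation]ᵢ + Σ P·[anion]ₒ)]
Numerator = 1×5.88 + 0.01×111 + 0.43×4.53 = 8.938
Denominator = 1×116 + 0.01×14.5 + 0.43×110 = 163.4
Vm = 24.3 · ln(0.054684) = 24.3 × (-2.9062) = -70.62 mV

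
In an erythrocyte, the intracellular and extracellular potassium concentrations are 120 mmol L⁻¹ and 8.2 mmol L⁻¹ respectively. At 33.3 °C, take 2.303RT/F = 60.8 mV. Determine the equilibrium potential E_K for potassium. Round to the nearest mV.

E = (60.8/z) · log₁₀([K⁺]_out/[K⁺]_in) with z = +1.
= (60.8/1) · log₁₀(8.2/120) = 60.80 · log₁₀(0.06833)
= 60.80 · (-1.1654) = -70.85 mV

-71 mV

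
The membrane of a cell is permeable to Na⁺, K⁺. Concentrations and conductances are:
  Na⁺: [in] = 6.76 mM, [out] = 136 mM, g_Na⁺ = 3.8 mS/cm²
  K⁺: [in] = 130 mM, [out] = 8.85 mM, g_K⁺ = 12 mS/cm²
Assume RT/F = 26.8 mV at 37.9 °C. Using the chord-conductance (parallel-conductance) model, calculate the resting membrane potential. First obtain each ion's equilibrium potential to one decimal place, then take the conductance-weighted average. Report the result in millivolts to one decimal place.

-35.3 mV

E_Na⁺ = (26.8/1)·ln(136/6.76) = 80.4 mV
E_K⁺ = (26.8/1)·ln(8.85/130) = -72.0 mV
Vm = (Σ gᵢEᵢ)/(Σ gᵢ) = (3.8·80.4 + 12·-72.0) / (3.8 + 12)
= -558.48 / 15.8 = -35.35 mV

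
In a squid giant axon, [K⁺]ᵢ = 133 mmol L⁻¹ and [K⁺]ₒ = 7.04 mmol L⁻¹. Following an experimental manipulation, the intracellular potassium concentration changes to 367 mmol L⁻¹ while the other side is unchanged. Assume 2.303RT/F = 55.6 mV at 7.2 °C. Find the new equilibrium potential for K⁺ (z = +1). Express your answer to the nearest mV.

-95 mV

After the shift: [K⁺]_out = 7.04, [K⁺]_in = 367 mmol L⁻¹.
E_new = (55.6/1)·log₁₀(7.04/367) = 55.60 · (-1.7171) = -95.47 mV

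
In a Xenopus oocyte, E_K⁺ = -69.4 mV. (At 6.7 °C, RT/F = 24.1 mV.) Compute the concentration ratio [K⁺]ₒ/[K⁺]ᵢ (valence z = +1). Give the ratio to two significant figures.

ln([out]/[in]) = E·z/(24.1) = -69.4 × 1 / 24.1 = -2.8797
[out]/[in] = e^(-2.8797) = 0.05615

0.056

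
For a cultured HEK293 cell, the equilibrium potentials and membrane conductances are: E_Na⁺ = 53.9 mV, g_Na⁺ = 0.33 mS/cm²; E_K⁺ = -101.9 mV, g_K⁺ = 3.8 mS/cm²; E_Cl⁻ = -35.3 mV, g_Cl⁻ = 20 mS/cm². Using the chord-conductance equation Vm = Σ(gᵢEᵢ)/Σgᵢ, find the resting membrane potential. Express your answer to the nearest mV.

-45 mV

Σ gᵢEᵢ = 0.33·(53.9) + 3.8·(-101.9) + 20·(-35.3) = -1075.43
Σ gᵢ = 0.33 + 3.8 + 20 = 24.13
Vm = -1075.43 / 24.13 = -44.57 mV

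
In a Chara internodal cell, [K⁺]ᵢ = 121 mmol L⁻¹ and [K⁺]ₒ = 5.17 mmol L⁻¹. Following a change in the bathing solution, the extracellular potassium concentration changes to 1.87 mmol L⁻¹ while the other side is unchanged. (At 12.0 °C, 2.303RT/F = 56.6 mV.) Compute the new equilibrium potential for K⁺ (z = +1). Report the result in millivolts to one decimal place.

After the shift: [K⁺]_out = 1.87, [K⁺]_in = 121 mmol L⁻¹.
E_new = (56.6/1)·log₁₀(1.87/121) = 56.60 · (-1.8109) = -102.50 mV

-102.5 mV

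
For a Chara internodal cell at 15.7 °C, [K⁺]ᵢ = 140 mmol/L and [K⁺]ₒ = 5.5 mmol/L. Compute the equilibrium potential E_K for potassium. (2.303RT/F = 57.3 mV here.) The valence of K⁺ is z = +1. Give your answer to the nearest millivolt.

-81 mV

E = (57.3/z) · log₁₀([K⁺]_out/[K⁺]_in) with z = +1.
= (57.3/1) · log₁₀(5.5/140) = 57.30 · log₁₀(0.03929)
= 57.30 · (-1.4058) = -80.55 mV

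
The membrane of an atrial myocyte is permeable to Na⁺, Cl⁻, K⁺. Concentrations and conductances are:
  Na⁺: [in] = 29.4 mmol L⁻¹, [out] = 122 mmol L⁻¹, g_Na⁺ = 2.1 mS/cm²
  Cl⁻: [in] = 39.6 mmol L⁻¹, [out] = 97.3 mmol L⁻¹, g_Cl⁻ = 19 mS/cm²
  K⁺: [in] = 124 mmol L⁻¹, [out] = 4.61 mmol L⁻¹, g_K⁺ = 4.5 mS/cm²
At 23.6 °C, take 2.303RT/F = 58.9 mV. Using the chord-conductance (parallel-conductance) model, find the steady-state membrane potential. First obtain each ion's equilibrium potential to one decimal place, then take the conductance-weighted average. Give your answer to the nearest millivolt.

E_Na⁺ = (58.9/1)·log₁₀(122/29.4) = 36.4 mV
E_Cl⁻ = (58.9/-1)·log₁₀(97.3/39.6) = -23.0 mV
E_K⁺ = (58.9/1)·log₁₀(4.61/124) = -84.2 mV
Vm = (Σ gᵢEᵢ)/(Σ gᵢ) = (2.1·36.4 + 19·-23.0 + 4.5·-84.2) / (2.1 + 19 + 4.5)
= -739.46 / 25.6 = -28.89 mV

-29 mV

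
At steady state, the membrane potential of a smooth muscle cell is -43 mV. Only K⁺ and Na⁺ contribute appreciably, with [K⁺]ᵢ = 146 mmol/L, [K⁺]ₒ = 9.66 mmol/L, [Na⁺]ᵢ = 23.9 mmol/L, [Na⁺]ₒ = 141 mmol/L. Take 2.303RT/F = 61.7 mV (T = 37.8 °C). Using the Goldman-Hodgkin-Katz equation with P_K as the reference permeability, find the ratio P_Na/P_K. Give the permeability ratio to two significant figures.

0.14

Let α = P_Na/P_K. GHK: Vm = 61.7·log₁₀[(Kₒ + α·Naₒ)/(Kᵢ + α·Naᵢ)].
10^(Vm/61.7) = 10^(-43.0/61.7) = 0.20095
So 0.20095·(Kᵢ + α·Naᵢ) = Kₒ + α·Naₒ → α = (0.20095·146.0 − 9.66) / (141.0 − 0.20095·23.9)
α = (29.34 − 9.66) / (141.0 − 4.803) = 19.68/136.2 = 0.1445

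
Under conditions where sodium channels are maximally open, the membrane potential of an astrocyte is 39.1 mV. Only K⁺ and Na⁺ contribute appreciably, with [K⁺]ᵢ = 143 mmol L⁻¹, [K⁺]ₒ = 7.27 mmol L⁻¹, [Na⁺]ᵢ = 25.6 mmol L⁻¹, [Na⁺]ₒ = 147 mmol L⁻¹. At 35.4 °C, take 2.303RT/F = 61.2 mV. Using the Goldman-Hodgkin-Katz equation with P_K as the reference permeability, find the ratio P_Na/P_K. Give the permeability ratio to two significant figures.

17

Let α = P_Na/P_K. GHK: Vm = 61.2·log₁₀[(Kₒ + α·Naₒ)/(Kᵢ + α·Naᵢ)].
10^(Vm/61.2) = 10^(39.1/61.2) = 4.354
So 4.354·(Kᵢ + α·Naᵢ) = Kₒ + α·Naₒ → α = (4.354·143.0 − 7.27) / (147.0 − 4.354·25.6)
α = (622.6 − 7.27) / (147.0 − 111.5) = 615.4/35.54 = 17.32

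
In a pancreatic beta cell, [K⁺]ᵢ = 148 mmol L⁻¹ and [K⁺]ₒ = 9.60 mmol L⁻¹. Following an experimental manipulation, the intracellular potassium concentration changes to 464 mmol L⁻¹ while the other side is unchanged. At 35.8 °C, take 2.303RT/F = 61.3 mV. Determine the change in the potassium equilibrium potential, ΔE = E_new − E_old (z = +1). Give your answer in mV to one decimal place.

E_old = (61.3/1)·log₁₀(9.60/148) = -72.82 mV
E_new = (61.3/1)·log₁₀(9.60/464) = -103.24 mV
ΔE = -103.24 − (-72.82) = -30.42 mV

-30.4 mV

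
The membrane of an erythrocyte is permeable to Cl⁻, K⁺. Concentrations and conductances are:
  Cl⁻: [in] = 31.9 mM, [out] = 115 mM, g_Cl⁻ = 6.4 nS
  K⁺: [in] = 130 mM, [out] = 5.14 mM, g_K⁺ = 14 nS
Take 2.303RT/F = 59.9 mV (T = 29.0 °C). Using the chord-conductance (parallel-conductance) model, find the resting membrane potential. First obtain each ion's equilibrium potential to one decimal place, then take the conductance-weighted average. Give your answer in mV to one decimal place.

-68.1 mV

E_Cl⁻ = (59.9/-1)·log₁₀(115/31.9) = -33.4 mV
E_K⁺ = (59.9/1)·log₁₀(5.14/130) = -84.0 mV
Vm = (Σ gᵢEᵢ)/(Σ gᵢ) = (6.4·-33.4 + 14·-84.0) / (6.4 + 14)
= -1389.76 / 20.4 = -68.13 mV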